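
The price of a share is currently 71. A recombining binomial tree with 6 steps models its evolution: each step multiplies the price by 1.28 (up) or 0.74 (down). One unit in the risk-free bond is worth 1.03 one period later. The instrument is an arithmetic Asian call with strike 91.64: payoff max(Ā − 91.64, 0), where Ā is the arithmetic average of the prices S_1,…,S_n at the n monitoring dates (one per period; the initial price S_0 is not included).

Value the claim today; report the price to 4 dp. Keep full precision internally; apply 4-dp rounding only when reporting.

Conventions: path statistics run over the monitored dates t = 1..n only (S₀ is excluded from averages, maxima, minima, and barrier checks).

With p* = (R−d)/(u−d) = 0.5370, sum probability × payoff across the paths and divide by R^6.
Enumerate all 2^6 = 64 price paths (U = up ×1.28, D = down ×0.74); each path with k up-moves has probability p*^k·(1−p*)^(6−k).
DDDDDD: Ā=28.1491, payoff=0.0000, prob=0.009846
UDDDDD: Ā=48.6903, payoff=0.0000, prob=0.011422
DUDDDD: Ā=42.3003, payoff=0.0000, prob=0.011422
UUDDDD: Ā=73.1681, payoff=0.0000, prob=0.013249
DDUDDD: Ā=37.5717, payoff=0.0000, prob=0.011422
UDUDDD: Ā=64.9889, payoff=0.0000, prob=0.013249
DUUDDD: Ā=58.5989, payoff=0.0000, prob=0.013249
UUUDDD: Ā=101.3603, payoff=9.7203, prob=0.015369
DDDUDD: Ā=34.0726, payoff=0.0000, prob=0.011422
UDDUDD: Ā=58.9363, payoff=0.0000, prob=0.013249
DUDUDD: Ā=52.5463, payoff=0.0000, prob=0.013249
UUDUDD: Ā=90.8909, payoff=0.0000, prob=0.015369
DDUUDD: Ā=47.8177, payoff=0.0000, prob=0.013249
UDUUDD: Ā=82.7117, payoff=0.0000, prob=0.015369
DUUUDD: Ā=76.3217, payoff=0.0000, prob=0.015369
UUUUDD: Ā=132.0160, payoff=40.3760, prob=0.017828
DDDDUD: Ā=31.4832, payoff=0.0000, prob=0.011422
UDDDUD: Ā=54.4574, payoff=0.0000, prob=0.013249
DUDDUD: Ā=48.0674, payoff=0.0000, prob=0.013249
UUDDUD: Ā=83.1436, payoff=0.0000, prob=0.015369
DDUDUD: Ā=43.3388, payoff=0.0000, prob=0.013249
UDUDUD: Ā=74.9644, payoff=0.0000, prob=0.015369
DUUDUD: Ā=68.5744, payoff=0.0000, prob=0.015369
UUUDUD: Ā=118.6152, payoff=26.9752, prob=0.017828
DDDUUD: Ā=39.8396, payoff=0.0000, prob=0.013249
UDDUUD: Ā=68.9118, payoff=0.0000, prob=0.015369
DUDUUD: Ā=62.5218, payoff=0.0000, prob=0.015369
UUDUUD: Ā=108.1458, payoff=16.5058, prob=0.017828
DDUUUD: Ā=57.7932, payoff=0.0000, prob=0.015369
UDUUUD: Ā=99.9666, payoff=8.3266, prob=0.017828
DUUUUD: Ā=93.5766, payoff=1.9366, prob=0.017828
UUUUUD: Ā=161.8623, payoff=70.2223, prob=0.020681
DDDDDU: Ā=29.5670, payoff=0.0000, prob=0.011422
UDDDDU: Ā=51.1430, payoff=0.0000, prob=0.013249
DUDDDU: Ā=44.7530, payoff=0.0000, prob=0.013249
UUDDDU: Ā=77.4106, payoff=0.0000, prob=0.015369
DDUDDU: Ā=40.0244, payoff=0.0000, prob=0.013249
UDUDDU: Ā=69.2314, payoff=0.0000, prob=0.015369
DUUDDU: Ā=62.8414, payoff=0.0000, prob=0.015369
UUUDDU: Ā=108.6986, payoff=17.0586, prob=0.017828
DDDUDU: Ā=36.5252, payoff=0.0000, prob=0.013249
UDDUDU: Ā=63.1788, payoff=0.0000, prob=0.015369
DUDUDU: Ā=56.7888, payoff=0.0000, prob=0.015369
UUDUDU: Ā=98.2292, payoff=6.5892, prob=0.017828
DDUUDU: Ā=52.0602, payoff=0.0000, prob=0.015369
UDUUDU: Ā=90.0500, payoff=0.0000, prob=0.017828
DUUUDU: Ā=83.6600, payoff=0.0000, prob=0.017828
UUUUDU: Ā=144.7092, payoff=53.0692, prob=0.020681
DDDDUU: Ā=33.9358, payoff=0.0000, prob=0.013249
UDDDUU: Ā=58.6998, payoff=0.0000, prob=0.015369
DUDDUU: Ā=52.3098, payoff=0.0000, prob=0.015369
UUDDUU: Ā=90.4819, payoff=0.0000, prob=0.017828
DDUDUU: Ā=47.5812, payoff=0.0000, prob=0.015369
UDUDUU: Ā=82.3027, payoff=0.0000, prob=0.017828
DUUDUU: Ā=75.9127, payoff=0.0000, prob=0.017828
UUUDUU: Ā=131.3084, payoff=39.6684, prob=0.020681
DDDUUU: Ā=44.0821, payoff=0.0000, prob=0.015369
UDDUUU: Ā=76.2501, payoff=0.0000, prob=0.017828
DUDUUU: Ā=69.8601, payoff=0.0000, prob=0.017828
UUDUUU: Ā=120.8391, payoff=29.1991, prob=0.020681
DDUUUU: Ā=65.1315, payoff=0.0000, prob=0.017828
UDUUUU: Ā=112.6599, payoff=21.0199, prob=0.020681
DUUUUU: Ā=106.2699, payoff=14.6299, prob=0.020681
UUUUUU: Ā=183.8181, payoff=92.1781, prob=0.023990
Price = Σ prob·payoff / R^6 = 9.171593 / 1.194052 = 7.6811

price = 7.6811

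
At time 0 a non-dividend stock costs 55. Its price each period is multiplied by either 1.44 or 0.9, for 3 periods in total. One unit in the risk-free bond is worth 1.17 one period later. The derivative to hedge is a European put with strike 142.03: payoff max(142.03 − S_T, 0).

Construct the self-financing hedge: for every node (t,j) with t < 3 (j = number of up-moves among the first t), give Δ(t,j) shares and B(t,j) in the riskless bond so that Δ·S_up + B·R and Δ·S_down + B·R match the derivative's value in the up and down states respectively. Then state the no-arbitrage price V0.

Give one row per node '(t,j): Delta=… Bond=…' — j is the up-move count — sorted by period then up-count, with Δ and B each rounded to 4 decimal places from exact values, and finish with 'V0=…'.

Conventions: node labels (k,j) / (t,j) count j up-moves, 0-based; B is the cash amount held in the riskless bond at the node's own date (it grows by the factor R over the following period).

Under the risk-neutral measure, an up-move has probability p* = (R−d)/(u−d) = 0.5000 and values discount at R = 1.17.
At maturity the claim pays: V(3,0)=101.9350, V(3,1)=77.8780, V(3,2)=39.3868, V(3,3)=0.0000
  t=2,j=0: stock 44.5500 → up 64.1520 (V=77.8780), down 40.0950 (V=101.9350). Price 76.8432; hedge Δ=-1.0000, bond B=121.3932.
  t=2,j=1: stock 71.2800 → up 102.6432 (V=39.3868), down 64.1520 (V=77.8780). Price 50.1132; hedge Δ=-1.0000, bond B=121.3932.
  t=2,j=2: stock 114.0480 → up 164.2291 (V=0.0000), down 102.6432 (V=39.3868). Price 16.8320; hedge Δ=-0.6395, bond B=89.7705.
  t=1,j=0: stock 49.5000 → up 71.2800 (V=50.1132), down 44.5500 (V=76.8432). Price 54.2548; hedge Δ=-1.0000, bond B=103.7548.
  t=1,j=1: stock 79.2000 → up 114.0480 (V=16.8320), down 71.2800 (V=50.1132). Price 28.6090; hedge Δ=-0.7782, bond B=90.2409.
  t=0,j=0: stock 55.0000 → up 79.2000 (V=28.6090), down 49.5000 (V=54.2548). Price 35.4119; hedge Δ=-0.8635, bond B=82.9042.
As a check, the time-0 holding Δ(0,0)·S0 + B(0,0) comes to 35.4119 — exactly V0.

(0,0): Delta=-0.8635 Bond=82.9042
(1,0): Delta=-1.0000 Bond=103.7548
(1,1): Delta=-0.7782 Bond=90.2409
(2,0): Delta=-1.0000 Bond=121.3932
(2,1): Delta=-1.0000 Bond=121.3932
(2,2): Delta=-0.6395 Bond=89.7705
V0=35.4119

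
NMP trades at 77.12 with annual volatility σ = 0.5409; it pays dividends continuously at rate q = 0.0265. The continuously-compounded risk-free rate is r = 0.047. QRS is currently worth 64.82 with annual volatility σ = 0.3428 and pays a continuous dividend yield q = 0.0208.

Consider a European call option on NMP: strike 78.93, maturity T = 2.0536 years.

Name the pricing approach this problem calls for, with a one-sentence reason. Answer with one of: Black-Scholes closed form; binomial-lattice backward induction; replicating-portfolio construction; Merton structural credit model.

framework: Black-Scholes closed form

Key observation: everything needed for the exact continuous-time valuation of the European call on NMP (strike 78.93) is given, and no feature rules the closed form out.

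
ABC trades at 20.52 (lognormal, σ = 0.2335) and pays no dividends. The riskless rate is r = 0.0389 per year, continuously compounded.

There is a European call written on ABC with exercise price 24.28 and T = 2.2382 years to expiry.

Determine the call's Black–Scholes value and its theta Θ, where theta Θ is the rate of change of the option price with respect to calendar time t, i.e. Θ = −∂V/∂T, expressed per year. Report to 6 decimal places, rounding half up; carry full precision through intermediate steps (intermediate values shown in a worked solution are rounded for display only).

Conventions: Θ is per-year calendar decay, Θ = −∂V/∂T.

σ√T = 0.2335·√2.2382 = 0.349330
d₁ = (ln(S/K) + (r+σ²/2)T) / (σ√T) = (ln(20.52/24.28) + (0.0389+0.2335²/2)·2.2382) / 0.349330 = (-0.168253 + 0.148082) / 0.349330 = -0.057742
d₂ = d₁ − σ√T = -0.057742 − 0.349330 = -0.407073
e^{−rT} = 0.916617
N(d₁) = 0.476977,  N(d₂) = 0.341977
Call price V = S·N(d₁) − K·e^{−rT}·N(d₂) = 9.787568 − 7.610860 = 2.176708
φ(d₁) = (1/√(2π))·e^{−d₁²/2} = 0.398278
Θ = −S·φ(d₁)·σ/(2√T) − r·K·e^{−rT}·N(d₂) = −0.637780 − 0.296062 = -0.933842

price = 2.176708
Θ = -0.933842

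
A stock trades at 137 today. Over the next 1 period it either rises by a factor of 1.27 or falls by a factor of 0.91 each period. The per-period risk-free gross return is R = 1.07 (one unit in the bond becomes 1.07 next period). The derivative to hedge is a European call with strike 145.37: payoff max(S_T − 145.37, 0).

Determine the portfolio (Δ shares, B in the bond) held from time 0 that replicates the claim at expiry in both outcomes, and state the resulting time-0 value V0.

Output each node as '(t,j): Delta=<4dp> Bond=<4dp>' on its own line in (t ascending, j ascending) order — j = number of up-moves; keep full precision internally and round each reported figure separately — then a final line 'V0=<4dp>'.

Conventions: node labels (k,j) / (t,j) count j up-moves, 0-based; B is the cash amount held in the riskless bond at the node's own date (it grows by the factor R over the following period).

Under the risk-neutral measure, an up-move has probability p* = (R−d)/(u−d) = 0.4444 and values discount at R = 1.07.
Payoffs at expiry: V(1,0)=0.0000, V(1,1)=28.6200
  t=0,j=0: stock 137.0000 → up 173.9900 (V=28.6200), down 124.6700 (V=0.0000). Price 11.8879; hedge Δ=0.5803, bond B=-67.6121.
Verification: the root portfolio costs Δ(0,0)·S0 + B(0,0) = 11.8879, matching V0.

(0,0): Delta=0.5803 Bond=-67.6121
V0=11.8879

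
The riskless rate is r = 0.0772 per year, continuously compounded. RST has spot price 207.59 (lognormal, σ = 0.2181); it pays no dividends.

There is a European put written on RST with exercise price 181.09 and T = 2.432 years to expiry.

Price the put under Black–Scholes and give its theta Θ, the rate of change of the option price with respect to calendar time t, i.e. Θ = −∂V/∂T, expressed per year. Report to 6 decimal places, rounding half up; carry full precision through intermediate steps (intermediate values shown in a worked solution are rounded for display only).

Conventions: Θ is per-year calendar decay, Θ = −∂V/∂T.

σ√T = 0.2181·√2.432 = 0.340124
d₁ = (ln(S/K) + (r+σ²/2)T) / (σ√T) = (ln(207.59/181.09) + (0.0772+0.2181²/2)·2.432) / 0.340124 = (0.136571 + 0.245593) / 0.340124 = 1.123600
d₂ = d₁ − σ√T = 1.123600 − 0.340124 = 0.783476
e^{−rT} = 0.828822
N(−d₁) = 0.130591,  N(−d₂) = 0.216674
Put price V = K·e^{−rT}·N(−d₂) − S·N(−d₁) = 32.520864 − 27.109468 = 5.411396
φ(d₁) = (1/√(2π))·e^{−d₁²/2} = 0.212210
Θ = −S·φ(d₁)·σ/(2√T) + r·K·e^{−rT}·N(−d₂) = −3.080470 + 2.510611 = -0.569860

price = 5.411396
Θ = -0.569860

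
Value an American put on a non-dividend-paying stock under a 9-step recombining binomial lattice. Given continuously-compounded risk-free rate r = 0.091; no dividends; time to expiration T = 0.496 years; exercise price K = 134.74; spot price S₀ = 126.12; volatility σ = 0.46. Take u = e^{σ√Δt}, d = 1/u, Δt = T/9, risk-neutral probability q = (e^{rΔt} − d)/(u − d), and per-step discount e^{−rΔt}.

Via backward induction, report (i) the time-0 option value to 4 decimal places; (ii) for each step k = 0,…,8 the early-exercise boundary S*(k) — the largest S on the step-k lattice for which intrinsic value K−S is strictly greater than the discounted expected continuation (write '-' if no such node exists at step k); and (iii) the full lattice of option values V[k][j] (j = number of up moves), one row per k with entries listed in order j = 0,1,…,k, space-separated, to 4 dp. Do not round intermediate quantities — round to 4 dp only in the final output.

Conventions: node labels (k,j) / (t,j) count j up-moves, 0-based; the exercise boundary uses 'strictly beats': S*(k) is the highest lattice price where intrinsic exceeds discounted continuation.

Δt=0.05511, u=1.11403, d=0.89764, q=0.49626, disc=e^(-rΔt)=0.99500
k=9 terminal: V=max(K-S,0) → 87.0206 75.5167 61.2396 43.5205 21.5299 0.0000 0.0000 0.0000 0.0000 0.0000
k=8: j=0 S=53.1611 intr=81.5789 cont=80.9049 V=81.5789[EX]; j=1 S=65.9768 intr=68.7632 cont=68.0892 V=68.7632[EX]; j=2 S=81.8821 intr=52.8579 cont=52.1839 V=52.8579[EX]; j=3 S=101.6217 intr=33.1183 cont=32.4443 V=33.1183[EX]; j=4 S=126.1200 intr=8.6200 cont=10.7912 V=10.7912[hold]; j=5 S=156.5242 intr=0.0000 cont=0.0000 V=0.0000[hold]; j=6 S=194.2581 intr=0.0000 cont=0.0000 V=0.0000[hold]; j=7 S=241.0886 intr=0.0000 cont=0.0000 V=0.0000[hold]; j=8 S=299.2088 intr=0.0000 cont=0.0000 V=0.0000[hold]  S*(8)=101.6217
k=7: j=0 S=59.2233 intr=75.5167 cont=74.8427 V=75.5167[EX]; j=1 S=73.5004 intr=61.2396 cont=60.5655 V=61.2396[EX]; j=2 S=91.2195 intr=43.5205 cont=42.8465 V=43.5205[EX]; j=3 S=113.2101 intr=21.5299 cont=21.9279 V=21.9279[hold]; j=4 S=140.5021 intr=0.0000 cont=5.4087 V=5.4087[hold]; j=5 S=174.3735 intr=0.0000 cont=0.0000 V=0.0000[hold]; j=6 S=216.4103 intr=0.0000 cont=0.0000 V=0.0000[hold]; j=7 S=268.5812 intr=0.0000 cont=0.0000 V=0.0000[hold]  S*(7)=91.2195
k=6: j=0 S=65.9768 intr=68.7632 cont=68.0892 V=68.7632[EX]; j=1 S=81.8821 intr=52.8579 cont=52.1839 V=52.8579[EX]; j=2 S=101.6217 intr=33.1183 cont=32.6408 V=33.1183[EX]; j=3 S=126.1200 intr=8.6200 cont=13.6614 V=13.6614[hold]; j=4 S=156.5242 intr=0.0000 cont=2.7109 V=2.7109[hold]; j=5 S=194.2581 intr=0.0000 cont=0.0000 V=0.0000[hold]; j=6 S=241.0886 intr=0.0000 cont=0.0000 V=0.0000[hold]  S*(6)=101.6217
k=5: j=0 S=73.5004 intr=61.2396 cont=60.5655 V=61.2396[EX]; j=1 S=91.2195 intr=43.5205 cont=42.8465 V=43.5205[EX]; j=2 S=113.2101 intr=21.5299 cont=23.3452 V=23.3452[hold]; j=3 S=140.5021 intr=0.0000 cont=8.1859 V=8.1859[hold]; j=4 S=174.3735 intr=0.0000 cont=1.3588 V=1.3588[hold]; j=5 S=216.4103 intr=0.0000 cont=0.0000 V=0.0000[hold]  S*(5)=91.2195
k=4: j=0 S=81.8821 intr=52.8579 cont=52.1839 V=52.8579[EX]; j=1 S=101.6217 intr=33.1183 cont=33.3406 V=33.3406[hold]; j=2 S=126.1200 intr=8.6200 cont=15.7431 V=15.7431[hold]; j=3 S=156.5242 intr=0.0000 cont=4.7739 V=4.7739[hold]; j=4 S=194.2581 intr=0.0000 cont=0.6810 V=0.6810[hold]  S*(4)=81.8821
k=3: j=0 S=91.2195 intr=43.5205 cont=42.9563 V=43.5205[EX]; j=1 S=113.2101 intr=21.5299 cont=24.4845 V=24.4845[hold]; j=2 S=140.5021 intr=0.0000 cont=10.2479 V=10.2479[hold]; j=3 S=174.3735 intr=0.0000 cont=2.7290 V=2.7290[hold]  S*(3)=91.2195
k=2: j=0 S=101.6217 intr=33.1183 cont=33.9032 V=33.9032[hold]; j=1 S=126.1200 intr=8.6200 cont=17.3323 V=17.3323[hold]; j=2 S=156.5242 intr=0.0000 cont=6.4840 V=6.4840[hold]  S*(2)=-
k=1: j=0 S=113.2101 intr=21.5299 cont=25.5512 V=25.5512[hold]; j=1 S=140.5021 intr=0.0000 cont=11.8889 V=11.8889[hold]  S*(1)=-
k=0: j=0 S=126.1200 intr=8.6200 cont=18.6772 V=18.6772[hold]  S*(0)=-

price = 18.6772
boundary = - - - 91.2195 81.8821 91.2195 101.6217 91.2195 101.6217
tree:
18.6772
25.5512 11.8889
33.9032 17.3323 6.4840
43.5205 24.4845 10.2479 2.7290
52.8579 33.3406 15.7431 4.7739 0.6810
61.2396 43.5205 23.3452 8.1859 1.3588 0.0000
68.7632 52.8579 33.1183 13.6614 2.7109 0.0000 0.0000
75.5167 61.2396 43.5205 21.9279 5.4087 0.0000 0.0000 0.0000
81.5789 68.7632 52.8579 33.1183 10.7912 0.0000 0.0000 0.0000 0.0000
87.0206 75.5167 61.2396 43.5205 21.5299 0.0000 0.0000 0.0000 0.0000 0.0000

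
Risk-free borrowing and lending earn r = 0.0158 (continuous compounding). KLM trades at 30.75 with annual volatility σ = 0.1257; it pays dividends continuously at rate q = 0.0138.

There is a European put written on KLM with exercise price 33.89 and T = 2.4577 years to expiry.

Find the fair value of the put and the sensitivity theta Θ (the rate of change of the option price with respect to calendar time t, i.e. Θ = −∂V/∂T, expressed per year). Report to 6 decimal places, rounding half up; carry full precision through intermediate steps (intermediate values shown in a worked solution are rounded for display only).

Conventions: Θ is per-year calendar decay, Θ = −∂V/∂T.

σ√T = 0.1257·√2.4577 = 0.197061
d₁ = (ln(S/K) + (r−q+σ²/2)T) / (σ√T) = (ln(30.75/33.89) + (0.0158−0.0138+0.1257²/2)·2.4577) / 0.197061 = (-0.097230 + 0.024332) / 0.197061 = -0.369928
d₂ = d₁ − σ√T = -0.369928 − 0.197061 = -0.566988
e^{−rT} = 0.961913
e^{−qT} = 0.966652
N(−d₁) = 0.644282,  N(−d₂) = 0.714639
Put price V = K·e^{−rT}·N(−d₂) − S·e^{−qT}·N(−d₁) = 23.296671 − 19.150995 = 4.145675
φ(d₁) = (1/√(2π))·e^{−d₁²/2} = 0.372558
Θ = −S·e^{−qT}·φ(d₁)·σ/(2√T) − q·S·e^{−qT}·N(−d₁) + r·K·e^{−rT}·N(−d₂) = −0.443967 − 0.264284 + 0.368087 = -0.340163

price = 4.145675
Θ = -0.340163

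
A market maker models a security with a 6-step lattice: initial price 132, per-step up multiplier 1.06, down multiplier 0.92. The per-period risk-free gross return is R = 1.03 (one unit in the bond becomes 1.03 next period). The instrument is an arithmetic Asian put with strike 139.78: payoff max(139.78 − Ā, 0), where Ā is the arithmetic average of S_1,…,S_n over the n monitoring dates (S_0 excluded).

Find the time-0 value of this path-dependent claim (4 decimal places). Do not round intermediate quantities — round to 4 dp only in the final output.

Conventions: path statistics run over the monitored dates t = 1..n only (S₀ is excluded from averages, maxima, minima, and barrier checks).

price = 2.3916

Under the martingale measure an up-move has probability p* = 0.7857; value the claim as the probability-weighted average of per-path payoffs, discounted 6 periods at R = 1.03.
Enumerate all 2^6 = 64 price paths (U = up ×1.06, D = down ×0.92); each path with k up-moves has probability p*^k·(1−p*)^(6−k).
DDDDDD: Ā=99.5922, payoff=40.1878, prob=0.000097
UDDDDD: Ā=114.7475, payoff=25.0325, prob=0.000355
DUDDDD: Ā=111.6675, payoff=28.1125, prob=0.000355
UUDDDD: Ā=128.6604, payoff=11.1196, prob=0.001302
DDUDDD: Ā=108.8339, payoff=30.9461, prob=0.000355
UDUDDD: Ā=125.3956, payoff=14.3844, prob=0.001302
DUUDDD: Ā=122.3156, payoff=17.4644, prob=0.001302
UUUDDD: Ā=140.9288, payoff=0.0000, prob=0.004773
DDDUDD: Ā=106.2270, payoff=33.5530, prob=0.000355
UDDUDD: Ā=122.3920, payoff=17.3880, prob=0.001302
DUDUDD: Ā=119.3120, payoff=20.4680, prob=0.001302
UUDUDD: Ā=137.4682, payoff=2.3118, prob=0.004773
DDUUDD: Ā=116.4784, payoff=23.3016, prob=0.001302
UDUUDD: Ā=134.2034, payoff=5.5766, prob=0.004773
DUUUDD: Ā=131.1234, payoff=8.6566, prob=0.004773
UUUUDD: Ā=151.0769, payoff=0.0000, prob=0.017500
DDDDUD: Ā=103.8286, payoff=35.9514, prob=0.000355
UDDDUD: Ā=119.6287, payoff=20.1513, prob=0.001302
DUDDUD: Ā=116.5487, payoff=23.2313, prob=0.001302
UUDDUD: Ā=134.2843, payoff=5.4957, prob=0.004773
DDUDUD: Ā=113.7151, payoff=26.0649, prob=0.001302
UDUDUD: Ā=131.0195, payoff=8.7605, prob=0.004773
DUUDUD: Ā=127.9395, payoff=11.8405, prob=0.004773
UUUDUD: Ā=147.4086, payoff=0.0000, prob=0.017500
DDDUUD: Ā=111.1081, payoff=28.6719, prob=0.001302
UDDUUD: Ā=128.0159, payoff=11.7641, prob=0.004773
DUDUUD: Ā=124.9359, payoff=14.8441, prob=0.004773
UUDUUD: Ā=143.9479, payoff=0.0000, prob=0.017500
DDUUUD: Ā=122.1023, payoff=17.6777, prob=0.004773
UDUUUD: Ā=140.6831, payoff=0.0000, prob=0.017500
DUUUUD: Ā=137.6031, payoff=2.1769, prob=0.017500
UUUUUD: Ā=158.5427, payoff=0.0000, prob=0.064168
DDDDDU: Ā=101.6222, payoff=38.1578, prob=0.000355
UDDDDU: Ā=117.0864, payoff=22.6936, prob=0.001302
DUDDDU: Ā=114.0064, payoff=25.7736, prob=0.001302
UUDDDU: Ā=131.3552, payoff=8.4248, prob=0.004773
DDUDDU: Ā=111.1728, payoff=28.6072, prob=0.001302
UDUDDU: Ā=128.0904, payoff=11.6896, prob=0.004773
DUUDDU: Ā=125.0104, payoff=14.7696, prob=0.004773
UUUDDU: Ā=144.0337, payoff=0.0000, prob=0.017500
DDDUDU: Ā=108.5659, payoff=31.2141, prob=0.001302
UDDUDU: Ā=125.0868, payoff=14.6932, prob=0.004773
DUDUDU: Ā=122.0068, payoff=17.7732, prob=0.004773
UUDUDU: Ā=140.5730, payoff=0.0000, prob=0.017500
DDUUDU: Ā=119.1732, payoff=20.6068, prob=0.004773
UDUUDU: Ā=137.3082, payoff=2.4718, prob=0.017500
DUUUDU: Ā=134.2282, payoff=5.5518, prob=0.017500
UUUUDU: Ā=154.6543, payoff=0.0000, prob=0.064168
DDDDUU: Ā=106.1675, payoff=33.6125, prob=0.001302
UDDDUU: Ā=122.3235, payoff=17.4565, prob=0.004773
DUDDUU: Ā=119.2435, payoff=20.5365, prob=0.004773
UUDDUU: Ā=137.3892, payoff=2.3908, prob=0.017500
DDUDUU: Ā=116.4099, payoff=23.3701, prob=0.004773
UDUDUU: Ā=134.1244, payoff=5.6556, prob=0.017500
DUUDUU: Ā=131.0444, payoff=8.7356, prob=0.017500
UUUDUU: Ā=150.9859, payoff=0.0000, prob=0.064168
DDDUUU: Ā=113.8029, payoff=25.9771, prob=0.004773
UDDUUU: Ā=131.1208, payoff=8.6592, prob=0.017500
DUDUUU: Ā=128.0408, payoff=11.7392, prob=0.017500
UUDUUU: Ā=147.5252, payoff=0.0000, prob=0.064168
DDUUUU: Ā=125.2072, payoff=14.5728, prob=0.017500
UDUUUU: Ā=144.2604, payoff=0.0000, prob=0.064168
DUUUUU: Ā=141.1804, payoff=0.0000, prob=0.064168
UUUUUU: Ā=162.6644, payoff=0.0000, prob=0.235282
Price = Σ prob·payoff / R^6 = 2.855687 / 1.194052 = 2.3916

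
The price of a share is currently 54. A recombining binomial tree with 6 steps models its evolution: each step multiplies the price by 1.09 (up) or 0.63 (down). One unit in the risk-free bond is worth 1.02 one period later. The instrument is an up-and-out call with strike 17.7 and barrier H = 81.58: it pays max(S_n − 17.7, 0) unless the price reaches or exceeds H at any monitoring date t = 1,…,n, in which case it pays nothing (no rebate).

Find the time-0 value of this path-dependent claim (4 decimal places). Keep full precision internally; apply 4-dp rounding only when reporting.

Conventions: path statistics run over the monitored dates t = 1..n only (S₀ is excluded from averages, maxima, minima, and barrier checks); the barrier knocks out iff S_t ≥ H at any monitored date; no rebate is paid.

Under the martingale measure an up-move has probability p* = 0.8478; value the claim as the probability-weighted average of per-path payoffs, discounted 6 periods at R = 1.02.
Enumerate all 2^6 = 64 price paths (U = up ×1.09, D = down ×0.63); each path with k up-moves has probability p*^k·(1−p*)^(6−k).
DDDDDD: M=34.0200, payoff=0.0000, prob=0.000012
UDDDDD: M=58.8600, payoff=0.0000, prob=0.000069
DUDDDD: M=37.0818, payoff=0.0000, prob=0.000069
UUDDDD: M=64.1574, payoff=0.0000, prob=0.000385
DDUDDD: M=34.0200, payoff=0.0000, prob=0.000069
UDUDDD: M=58.8600, payoff=0.0000, prob=0.000385
DUUDDD: M=40.4192, payoff=0.0000, prob=0.000385
UUUDDD: M=69.9316, payoff=0.0000, prob=0.002148
DDDUDD: M=34.0200, payoff=0.0000, prob=0.000069
UDDUDD: M=58.8600, payoff=0.0000, prob=0.000385
DUDUDD: M=37.0818, payoff=0.0000, prob=0.000385
UUDUDD: M=64.1574, payoff=0.0000, prob=0.002148
DDUUDD: M=34.0200, payoff=0.0000, prob=0.000385
UDUUDD: M=58.8600, payoff=0.0000, prob=0.002148
DUUUDD: M=44.0569, payoff=0.0000, prob=0.002148
UUUUDD: M=76.2254, payoff=12.5539, prob=0.011965
DDDDUD: M=34.0200, payoff=0.0000, prob=0.000069
UDDDUD: M=58.8600, payoff=0.0000, prob=0.000385
DUDDUD: M=37.0818, payoff=0.0000, prob=0.000385
UUDDUD: M=64.1574, payoff=0.0000, prob=0.002148
DDUDUD: M=34.0200, payoff=0.0000, prob=0.000385
UDUDUD: M=58.8600, payoff=0.0000, prob=0.002148
DUUDUD: M=40.4192, payoff=0.0000, prob=0.002148
UUUDUD: M=69.9316, payoff=12.5539, prob=0.011965
DDDUUD: M=34.0200, payoff=0.0000, prob=0.000385
UDDUUD: M=58.8600, payoff=0.0000, prob=0.002148
DUDUUD: M=37.0818, payoff=0.0000, prob=0.002148
UUDUUD: M=64.1574, payoff=12.5539, prob=0.011965
DDUUUD: M=34.0200, payoff=0.0000, prob=0.002148
UDUUUD: M=58.8600, payoff=12.5539, prob=0.011965
DUUUUD: M=48.0220, payoff=12.5539, prob=0.011965
UUUUUD: M=83.0857, payoff=0.0000, prob=0.066661
DDDDDU: M=34.0200, payoff=0.0000, prob=0.000069
UDDDDU: M=58.8600, payoff=0.0000, prob=0.000385
DUDDDU: M=37.0818, payoff=0.0000, prob=0.000385
UUDDDU: M=64.1574, payoff=0.0000, prob=0.002148
DDUDDU: M=34.0200, payoff=0.0000, prob=0.000385
UDUDDU: M=58.8600, payoff=0.0000, prob=0.002148
DUUDDU: M=40.4192, payoff=0.0000, prob=0.002148
UUUDDU: M=69.9316, payoff=12.5539, prob=0.011965
DDDUDU: M=34.0200, payoff=0.0000, prob=0.000385
UDDUDU: M=58.8600, payoff=0.0000, prob=0.002148
DUDUDU: M=37.0818, payoff=0.0000, prob=0.002148
UUDUDU: M=64.1574, payoff=12.5539, prob=0.011965
DDUUDU: M=34.0200, payoff=0.0000, prob=0.002148
UDUUDU: M=58.8600, payoff=12.5539, prob=0.011965
DUUUDU: M=44.0569, payoff=12.5539, prob=0.011965
UUUUDU: M=76.2254, payoff=34.6440, prob=0.066661
DDDDUU: M=34.0200, payoff=0.0000, prob=0.000385
UDDDUU: M=58.8600, payoff=0.0000, prob=0.002148
DUDDUU: M=37.0818, payoff=0.0000, prob=0.002148
UUDDUU: M=64.1574, payoff=12.5539, prob=0.011965
DDUDUU: M=34.0200, payoff=0.0000, prob=0.002148
UDUDUU: M=58.8600, payoff=12.5539, prob=0.011965
DUUDUU: M=40.4192, payoff=12.5539, prob=0.011965
UUUDUU: M=69.9316, payoff=34.6440, prob=0.066661
DDDUUU: M=34.0200, payoff=0.0000, prob=0.002148
UDDUUU: M=58.8600, payoff=12.5539, prob=0.011965
DUDUUU: M=37.0818, payoff=12.5539, prob=0.011965
UUDUUU: M=64.1574, payoff=34.6440, prob=0.066661
DDUUUU: M=34.0200, payoff=12.5539, prob=0.011965
UDUUUU: M=58.8600, payoff=34.6440, prob=0.066661
DUUUUU: M=52.3440, payoff=34.6440, prob=0.066661
UUUUUU: M=90.5634, payoff=0.0000, prob=0.371399
Price = Σ prob·payoff / R^6 = 13.800152 / 1.126162 = 12.2541

price = 12.2541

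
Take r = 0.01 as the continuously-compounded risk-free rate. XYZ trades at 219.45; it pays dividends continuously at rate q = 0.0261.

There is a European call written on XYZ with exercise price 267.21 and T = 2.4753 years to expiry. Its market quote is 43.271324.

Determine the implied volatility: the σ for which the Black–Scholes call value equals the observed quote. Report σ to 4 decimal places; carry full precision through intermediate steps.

sigma = 0.4719

At σ = 0.4719 the Black–Scholes value reproduces the quote:
σ√T = 0.4719·√2.4753 = 0.742444
d₁ = (ln(S/K) + (r−q+σ²/2)T) / (σ√T) = (ln(219.45/267.21) + (0.01−0.0261+0.4719²/2)·2.4753) / 0.742444 = (-0.196910 + 0.235759) / 0.742444 = 0.052326
d₂ = d₁ − σ√T = 0.052326 − 0.742444 = -0.690119
e^{−rT} = 0.975551
e^{−qT} = 0.937437
N(d₁) = 0.520865,  N(d₂) = 0.245060
V = S·e^{−qT}·N(d₁) − K·e^{−rT}·N(d₂) = 107.152772 − 63.881448 = 43.271324 (the quoted price), and the Black–Scholes price is strictly increasing in σ, so σ is unique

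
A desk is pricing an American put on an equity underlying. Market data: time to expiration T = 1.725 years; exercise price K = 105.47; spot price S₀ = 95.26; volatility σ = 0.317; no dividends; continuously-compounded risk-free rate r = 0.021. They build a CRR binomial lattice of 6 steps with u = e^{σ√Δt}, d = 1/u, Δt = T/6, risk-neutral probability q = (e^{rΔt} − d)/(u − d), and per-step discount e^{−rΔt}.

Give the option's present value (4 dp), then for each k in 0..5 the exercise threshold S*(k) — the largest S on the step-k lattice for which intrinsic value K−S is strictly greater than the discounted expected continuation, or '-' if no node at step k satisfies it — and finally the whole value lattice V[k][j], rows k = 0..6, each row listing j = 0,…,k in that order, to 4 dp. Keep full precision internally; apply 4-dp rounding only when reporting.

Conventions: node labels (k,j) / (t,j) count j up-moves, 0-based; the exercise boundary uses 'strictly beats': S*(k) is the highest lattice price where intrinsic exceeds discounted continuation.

price = 20.7124
boundary = - - - 57.2080 67.8070 80.3697
tree:
20.7124
28.5481 12.3275
37.9327 18.5534 5.6126
48.2620 27.0147 9.4504 1.4481
57.2043 37.6630 15.6056 2.7768 0.0000
64.7488 48.2620 25.1003 5.3246 0.0000 0.0000
71.1140 57.2043 37.6630 10.2100 0.0000 0.0000 0.0000

Δt=0.28750, u=1.18527, d=0.84369, q=0.47534, disc=e^(-rΔt)=0.99398
k=6 terminal: V=max(K-S,0) → 71.1140 57.2043 37.6630 10.2100 0.0000 0.0000 0.0000
k=5: j=0 S=40.7212 intr=64.7488 cont=64.1140 V=64.7488[EX]; j=1 S=57.2080 intr=48.2620 cont=47.6272 V=48.2620[EX]; j=2 S=80.3697 intr=25.1003 cont=24.4654 V=25.1003[EX]; j=3 S=112.9090 intr=0.0000 cont=5.3246 V=5.3246[hold]; j=4 S=158.6225 intr=0.0000 cont=0.0000 V=0.0000[hold]; j=5 S=222.8439 intr=0.0000 cont=0.0000 V=0.0000[hold]  S*(5)=80.3697
k=4: j=0 S=48.2657 intr=57.2043 cont=56.5695 V=57.2043[EX]; j=1 S=67.8070 intr=37.6630 cont=37.0281 V=37.6630[EX]; j=2 S=95.2600 intr=10.2100 cont=15.6056 V=15.6056[hold]; j=3 S=133.8279 intr=0.0000 cont=2.7768 V=2.7768[hold]; j=4 S=188.0108 intr=0.0000 cont=0.0000 V=0.0000[hold]  S*(4)=67.8070
k=3: j=0 S=57.2080 intr=48.2620 cont=47.6272 V=48.2620[EX]; j=1 S=80.3697 intr=25.1003 cont=27.0147 V=27.0147[hold]; j=2 S=112.9090 intr=0.0000 cont=9.4504 V=9.4504[hold]; j=3 S=158.6225 intr=0.0000 cont=1.4481 V=1.4481[hold]  S*(3)=57.2080
k=2: j=0 S=67.8070 intr=37.6630 cont=37.9327 V=37.9327[hold]; j=1 S=95.2600 intr=10.2100 cont=18.5534 V=18.5534[hold]; j=2 S=133.8279 intr=0.0000 cont=5.6126 V=5.6126[hold]  S*(2)=-
k=1: j=0 S=80.3697 intr=25.1003 cont=28.5481 V=28.5481[hold]; j=1 S=112.9090 intr=0.0000 cont=12.3275 V=12.3275[hold]  S*(1)=-
k=0: j=0 S=95.2600 intr=10.2100 cont=20.7124 V=20.7124[hold]  S*(0)=-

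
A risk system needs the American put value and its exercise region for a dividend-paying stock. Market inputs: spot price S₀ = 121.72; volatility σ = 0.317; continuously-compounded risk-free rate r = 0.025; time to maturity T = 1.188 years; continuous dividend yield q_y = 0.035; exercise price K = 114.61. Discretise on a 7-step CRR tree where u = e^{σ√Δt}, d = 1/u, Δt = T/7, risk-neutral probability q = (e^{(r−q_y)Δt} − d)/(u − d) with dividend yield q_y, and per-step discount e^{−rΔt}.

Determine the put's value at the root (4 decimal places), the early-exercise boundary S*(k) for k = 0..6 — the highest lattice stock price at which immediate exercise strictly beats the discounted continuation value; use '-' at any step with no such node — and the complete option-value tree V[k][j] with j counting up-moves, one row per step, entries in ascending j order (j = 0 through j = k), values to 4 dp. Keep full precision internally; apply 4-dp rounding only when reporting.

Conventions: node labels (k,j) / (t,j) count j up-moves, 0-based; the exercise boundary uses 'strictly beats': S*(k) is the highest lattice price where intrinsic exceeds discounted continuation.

params: Δt=0.16971 u=1.13950 d=0.87758 q=0.46092 e^(-rΔt)=0.99577
t_7 payoffs: 65.8176 51.2546 32.3450 7.7915 0.0000 0.0000 0.0000 0.0000
t_6: node(6,0) S=55.5992 payoff=59.0108 vs cont=58.8549 → 59.0108 [stop]  node(6,1) S=72.1937 payoff=42.4163 vs cont=42.3586 → 42.4163 [stop]  node(6,2) S=93.7412 payoff=20.8688 vs cont=20.9387 → 20.9387 [wait]  node(6,3) S=121.7200 payoff=0.0000 vs cont=4.1824 → 4.1824 [wait]  node(6,4) S=158.0495 payoff=0.0000 vs cont=0.0000 → 0.0000 [wait]  node(6,5) S=205.2223 payoff=0.0000 vs cont=0.0000 → 0.0000 [wait]  node(6,6) S=266.4745 payoff=0.0000 vs cont=0.0000 → 0.0000 [wait]  ⇒ S*(6)=72.1937
t_5: node(5,0) S=63.3554 payoff=51.2546 vs cont=51.1446 → 51.2546 [stop]  node(5,1) S=82.2650 payoff=32.3450 vs cont=32.3791 → 32.3791 [wait]  node(5,2) S=106.8185 payoff=7.7915 vs cont=13.1594 → 13.1594 [wait]  node(5,3) S=138.7004 payoff=0.0000 vs cont=2.2451 → 2.2451 [wait]  node(5,4) S=180.0980 payoff=0.0000 vs cont=0.0000 → 0.0000 [wait]  node(5,5) S=233.8515 payoff=0.0000 vs cont=0.0000 → 0.0000 [wait]  ⇒ S*(5)=63.3554
t_4: node(4,0) S=72.1937 payoff=42.4163 vs cont=42.3742 → 42.4163 [stop]  node(4,1) S=93.7412 payoff=20.8688 vs cont=23.4207 → 23.4207 [wait]  node(4,2) S=121.7200 payoff=0.0000 vs cont=8.0943 → 8.0943 [wait]  node(4,3) S=158.0495 payoff=0.0000 vs cont=1.2052 → 1.2052 [wait]  node(4,4) S=205.2223 payoff=0.0000 vs cont=0.0000 → 0.0000 [wait]  ⇒ S*(4)=72.1937
t_3: node(3,0) S=82.2650 payoff=32.3450 vs cont=33.5182 → 33.5182 [wait]  node(3,1) S=106.8185 payoff=7.7915 vs cont=16.2871 → 16.2871 [wait]  node(3,2) S=138.7004 payoff=0.0000 vs cont=4.8981 → 4.8981 [wait]  node(3,3) S=180.0980 payoff=0.0000 vs cont=0.6469 → 0.6469 [wait]  ⇒ S*(3)=-
t_2: node(2,0) S=93.7412 payoff=20.8688 vs cont=25.4677 → 25.4677 [wait]  node(2,1) S=121.7200 payoff=0.0000 vs cont=10.9909 → 10.9909 [wait]  node(2,2) S=158.0495 payoff=0.0000 vs cont=2.9262 → 2.9262 [wait]  ⇒ S*(2)=-
t_1: node(1,0) S=106.8185 payoff=7.7915 vs cont=18.7154 → 18.7154 [wait]  node(1,1) S=138.7004 payoff=0.0000 vs cont=7.2429 → 7.2429 [wait]  ⇒ S*(1)=-
t_0: node(0,0) S=121.7200 payoff=0.0000 vs cont=13.3706 → 13.3706 [wait]  ⇒ S*(0)=-

price = 13.3706
boundary = - - - - 72.1937 63.3554 72.1937
tree:
13.3706
18.7154 7.2429
25.4677 10.9909 2.9262
33.5182 16.2871 4.8981 0.6469
42.4163 23.4207 8.0943 1.2052 0.0000
51.2546 32.3791 13.1594 2.2451 0.0000 0.0000
59.0108 42.4163 20.9387 4.1824 0.0000 0.0000 0.0000
65.8176 51.2546 32.3450 7.7915 0.0000 0.0000 0.0000 0.0000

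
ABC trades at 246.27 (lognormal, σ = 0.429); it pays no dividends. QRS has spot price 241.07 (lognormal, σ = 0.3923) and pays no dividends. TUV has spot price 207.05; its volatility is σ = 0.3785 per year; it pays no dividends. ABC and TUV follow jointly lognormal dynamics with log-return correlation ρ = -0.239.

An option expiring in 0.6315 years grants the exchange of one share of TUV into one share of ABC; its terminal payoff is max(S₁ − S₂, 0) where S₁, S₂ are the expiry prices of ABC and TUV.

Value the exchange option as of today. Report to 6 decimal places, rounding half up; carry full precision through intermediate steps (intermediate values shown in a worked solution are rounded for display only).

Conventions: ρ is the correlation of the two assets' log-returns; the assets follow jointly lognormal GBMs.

exchange price = 67.425178

σ_eff = √(σ₁² + σ₂² − 2ρσ₁σ₂) = √(0.429² + 0.3785² − 2·-0.239·0.429·0.3785) = 0.636333
d₁ = (ln(S₁/S₂) + (q₂ − q₁ + σ_eff²/2)T) / (σ_eff√T) = (ln(246.27/207.05) + (0.0 − 0.0 + 0.202460)·0.6315) / 0.505674 = 0.595880
d₂ = d₁ − σ_eff√T = 0.595880 − 0.505674 = 0.090206
N(d₁) = 0.724372,  N(d₂) = 0.535938
V = S₁·e^{−q₁T}·N(d₁) − S₂·e^{−q₂T}·N(d₂) = 178.391205 − 110.966027 = 67.425178
Key observation: the rate r is irrelevant here: denominating values in TUV turns the exchange into a ratio option on S₁/S₂, and discounting at r drops out.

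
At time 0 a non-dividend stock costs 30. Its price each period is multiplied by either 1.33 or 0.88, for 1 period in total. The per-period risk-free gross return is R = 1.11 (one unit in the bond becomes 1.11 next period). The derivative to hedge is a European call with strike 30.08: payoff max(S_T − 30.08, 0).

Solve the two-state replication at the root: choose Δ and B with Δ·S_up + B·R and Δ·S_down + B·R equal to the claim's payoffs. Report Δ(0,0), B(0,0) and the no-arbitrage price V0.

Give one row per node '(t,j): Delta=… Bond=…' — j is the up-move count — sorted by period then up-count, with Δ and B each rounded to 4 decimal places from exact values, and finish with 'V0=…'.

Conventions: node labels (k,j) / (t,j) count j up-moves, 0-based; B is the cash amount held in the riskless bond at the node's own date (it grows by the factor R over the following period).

Arbitrage-free pricing uses the up-move probability p* = (R−d)/(u−d) = 0.5111, discounting each step at R = 1.11.
Payoffs at expiry: V(1,0)=0.0000, V(1,1)=9.8200
  t=0,j=0: stock 30.0000 → up 39.9000 (V=9.8200), down 26.4000 (V=0.0000). Price 4.5217; hedge Δ=0.7274, bond B=-17.3005.
Check: Δ(0,0)·S0 + B(0,0) = 4.5217 = V0.

(0,0): Delta=0.7274 Bond=-17.3005
V0=4.5217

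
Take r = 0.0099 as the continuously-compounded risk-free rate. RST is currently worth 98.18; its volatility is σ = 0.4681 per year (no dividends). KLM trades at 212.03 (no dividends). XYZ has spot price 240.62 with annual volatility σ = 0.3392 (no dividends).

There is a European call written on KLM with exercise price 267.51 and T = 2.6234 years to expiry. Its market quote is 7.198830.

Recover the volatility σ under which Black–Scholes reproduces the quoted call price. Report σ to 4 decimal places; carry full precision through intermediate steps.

At σ = 0.1588 the Black–Scholes value reproduces the quote:
σ√T = 0.1588·√2.6234 = 0.257207
d₁ = (ln(S/K) + (r+σ²/2)T) / (σ√T) = (ln(212.03/267.51) + (0.0099+0.1588²/2)·2.6234) / 0.257207 = (-0.232429 + 0.059049) / 0.257207 = -0.674087
d₂ = d₁ − σ√T = -0.674087 − 0.257207 = -0.931294
e^{−rT} = 0.974363
N(d₁) = 0.250128,  N(d₂) = 0.175851
V = S·N(d₁) − K·e^{−rT}·N(d₂) = 53.034662 − 45.835833 = 7.198830 (the quoted price), and the Black–Scholes price is strictly increasing in σ, so σ is unique

sigma = 0.1588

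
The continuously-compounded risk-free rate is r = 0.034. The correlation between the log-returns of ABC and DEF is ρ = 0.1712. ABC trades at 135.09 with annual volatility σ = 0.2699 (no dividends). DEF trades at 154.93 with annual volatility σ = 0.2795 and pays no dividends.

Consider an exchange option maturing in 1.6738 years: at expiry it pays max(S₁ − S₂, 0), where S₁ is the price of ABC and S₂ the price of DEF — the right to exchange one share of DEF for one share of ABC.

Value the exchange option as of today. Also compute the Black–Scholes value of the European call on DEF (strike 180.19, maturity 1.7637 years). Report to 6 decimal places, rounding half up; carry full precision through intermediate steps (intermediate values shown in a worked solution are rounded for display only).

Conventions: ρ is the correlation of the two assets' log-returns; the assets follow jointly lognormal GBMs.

σ_eff = √(σ₁² + σ₂² − 2ρσ₁σ₂) = √(0.2699² + 0.2795² − 2·0.1712·0.2699·0.2795) = 0.353747
d₁ = (ln(S₁/S₂) + (q₂ − q₁ + σ_eff²/2)T) / (σ_eff√T) = (ln(135.09/154.93) + (0.0 − 0.0 + 0.062568)·1.6738) / 0.457661 = -0.070588
d₂ = d₁ − σ_eff√T = -0.070588 − 0.457661 = -0.528249
N(d₁) = 0.471863,  N(d₂) = 0.298663
V = S₁·e^{−q₁T}·N(d₁) − S₂·e^{−q₂T}·N(d₂) = 63.743954 − 46.271899 = 17.472055
[vanilla: DEF call K=180.19]
σ√T = 0.2795·√1.7637 = 0.371188
d₁ = (ln(S/K) + (r+σ²/2)T) / (σ√T) = (ln(154.93/180.19) + (0.034+0.2795²/2)·1.7637) / 0.371188 = (-0.151038 + 0.128856) / 0.371188 = -0.059760
d₂ = d₁ − σ√T = -0.059760 − 0.371188 = -0.430948
e^{−rT} = 0.941797
N(d₁) = 0.476173,  N(d₂) = 0.333253
price = S·N(d₁) − K·e^{−rT}·N(d₂) = 73.773527 − 56.553805 = 17.219722

exchange price = 17.472055
price(DEF call K=180.19) = 17.219722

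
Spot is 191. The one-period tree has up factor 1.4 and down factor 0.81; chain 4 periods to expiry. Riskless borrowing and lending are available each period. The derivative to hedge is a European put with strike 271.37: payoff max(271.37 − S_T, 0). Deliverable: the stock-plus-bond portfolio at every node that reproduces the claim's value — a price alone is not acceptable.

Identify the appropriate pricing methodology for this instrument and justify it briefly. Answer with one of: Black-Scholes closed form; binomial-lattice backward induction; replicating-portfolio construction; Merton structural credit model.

framework: replicating-portfolio construction

Key observation: the task asks for the hedge itself — share and bond holdings at every node of the 4-period tree on spot 191 with factors 1.4/0.81 — which is exactly what the replicating-portfolio construction produces.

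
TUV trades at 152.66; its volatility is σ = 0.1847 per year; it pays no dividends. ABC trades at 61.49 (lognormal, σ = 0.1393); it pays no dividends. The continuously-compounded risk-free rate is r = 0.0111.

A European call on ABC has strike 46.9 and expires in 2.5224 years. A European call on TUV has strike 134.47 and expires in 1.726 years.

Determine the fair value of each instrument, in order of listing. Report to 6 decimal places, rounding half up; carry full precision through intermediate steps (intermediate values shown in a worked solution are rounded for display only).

[ABC call K=46.9]
σ√T = 0.1393·√2.5224 = 0.221237
d₁ = (ln(S/K) + (r+σ²/2)T) / (σ√T) = (ln(61.49/46.9) + (0.0111+0.1393²/2)·2.5224) / 0.221237 = (0.270857 + 0.052472) / 0.221237 = 1.461456
d₂ = d₁ − σ√T = 1.461456 − 0.221237 = 1.240219
e^{−rT} = 0.972390
N(d₁) = 0.928055,  N(d₂) = 0.892553
price = S·N(d₁) − K·e^{−rT}·N(d₂) = 57.066094 − 40.704940 = 16.361154
[TUV call K=134.47]
σ√T = 0.1847·√1.726 = 0.242654
d₁ = (ln(S/K) + (r+σ²/2)T) / (σ√T) = (ln(152.66/134.47) + (0.0111+0.1847²/2)·1.726) / 0.242654 = (0.126872 + 0.048599) / 0.242654 = 0.723133
d₂ = d₁ − σ√T = 0.723133 − 0.242654 = 0.480480
e^{−rT} = 0.981024
N(d₁) = 0.765201,  N(d₂) = 0.684557
price = S·N(d₁) − K·e^{−rT}·N(d₂) = 116.815593 − 90.305543 = 26.510050

price(ABC call K=46.9) = 16.361154
price(TUV call K=134.47) = 26.510050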